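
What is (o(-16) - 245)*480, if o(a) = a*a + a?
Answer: -2400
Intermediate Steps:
o(a) = a + a² (o(a) = a² + a = a + a²)
(o(-16) - 245)*480 = (-16*(1 - 16) - 245)*480 = (-16*(-15) - 245)*480 = (240 - 245)*480 = -5*480 = -2400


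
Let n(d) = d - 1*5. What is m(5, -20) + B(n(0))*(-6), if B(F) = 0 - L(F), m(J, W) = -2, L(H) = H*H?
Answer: 148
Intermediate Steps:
L(H) = H**2
n(d) = -5 + d (n(d) = d - 5 = -5 + d)
B(F) = -F**2 (B(F) = 0 - F**2 = -F**2)
m(5, -20) + B(n(0))*(-6) = -2 - (-5 + 0)**2*(-6) = -2 - 1*(-5)**2*(-6) = -2 - 1*25*(-6) = -2 - 25*(-6) = -2 + 150 = 148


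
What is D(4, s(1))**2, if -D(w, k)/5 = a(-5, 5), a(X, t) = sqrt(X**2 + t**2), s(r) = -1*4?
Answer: 1250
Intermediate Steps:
s(r) = -4
D(w, k) = -25*sqrt(2) (D(w, k) = -5*sqrt((-5)**2 + 5**2) = -5*sqrt(25 + 25) = -25*sqrt(2))
D(4, s(1))**2 = (-25*sqrt(2))**2 = 1250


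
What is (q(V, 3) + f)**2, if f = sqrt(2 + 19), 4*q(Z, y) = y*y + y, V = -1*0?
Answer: (3 + sqrt(21))**2 ≈ 57.495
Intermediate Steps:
V = 0
q(Z, y) = y/4 + y**2/4 (q(Z, y) = (y*y + y)/4 = (y**2 + y)/4 = (y + y**2)/4 = y/4 + y**2/4)
f = sqrt(21) ≈ 4.5826
(q(V, 3) + f)**2 = ((1/4)*3*(1 + 3) + sqrt(21))**2 = ((1/4)*3*4 + sqrt(21))**2 = (3 + sqrt(21))**2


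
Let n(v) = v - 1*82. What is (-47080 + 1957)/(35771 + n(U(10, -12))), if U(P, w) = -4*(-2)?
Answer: -15041/11899 ≈ -1.2641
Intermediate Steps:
U(P, w) = 8
n(v) = -82 + v (n(v) = v - 82 = -82 + v)
(-47080 + 1957)/(35771 + n(U(10, -12))) = (-47080 + 1957)/(35771 + (-82 + 8)) = -45123/(35771 - 74) = -45123/35697 = -45123*1/35697 = -15041/11899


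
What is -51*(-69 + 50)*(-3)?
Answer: -2907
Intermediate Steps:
-51*(-69 + 50)*(-3) = -51*(-19)*(-3) = 969*(-3) = -2907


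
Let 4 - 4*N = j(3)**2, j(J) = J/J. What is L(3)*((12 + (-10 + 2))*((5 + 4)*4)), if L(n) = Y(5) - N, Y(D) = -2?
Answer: -396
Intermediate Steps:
j(J) = 1
N = 3/4 (N = 1 - 1/4*1**2 = 1 - 1/4*1 = 1 - 1/4 = 3/4 ≈ 0.75000)
L(n) = -11/4 (L(n) = -2 - 1*3/4 = -2 - 3/4 = -11/4)
L(3)*((12 + (-10 + 2))*((5 + 4)*4)) = -11*(12 + (-10 + 2))*(5 + 4)*4/4 = -11*(12 - 8)*9*4/4 = -11*36 = -11/4*144 = -396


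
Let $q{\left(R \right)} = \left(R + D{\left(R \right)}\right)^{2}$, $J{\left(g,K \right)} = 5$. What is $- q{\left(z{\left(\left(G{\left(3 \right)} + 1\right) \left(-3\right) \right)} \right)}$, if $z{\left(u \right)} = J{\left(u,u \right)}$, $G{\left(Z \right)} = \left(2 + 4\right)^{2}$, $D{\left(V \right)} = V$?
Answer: $-100$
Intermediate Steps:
$G{\left(Z \right)} = 36$ ($G{\left(Z \right)} = 6^{2} = 36$)
$z{\left(u \right)} = 5$
$q{\left(R \right)} = 4 R^{2}$ ($q{\left(R \right)} = \left(R + R\right)^{2} = \left(2 R\right)^{2} = 4 R^{2}$)
$- q{\left(z{\left(\left(G{\left(3 \right)} + 1\right) \left(-3\right) \right)} \right)} = - 4 \cdot 5^{2} = - 4 \cdot 25 = \left(-1\right) 100 = -100$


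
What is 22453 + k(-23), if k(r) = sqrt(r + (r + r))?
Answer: 22453 + I*sqrt(69) ≈ 22453.0 + 8.3066*I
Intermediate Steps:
k(r) = sqrt(3)*sqrt(r) (k(r) = sqrt(r + 2*r) = sqrt(3*r) = sqrt(3)*sqrt(r))
22453 + k(-23) = 22453 + sqrt(3)*sqrt(-23) = 22453 + sqrt(3)*(I*sqrt(23)) = 22453 + I*sqrt(69)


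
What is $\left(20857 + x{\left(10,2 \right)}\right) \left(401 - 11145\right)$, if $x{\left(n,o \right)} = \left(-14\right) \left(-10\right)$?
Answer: $-225591768$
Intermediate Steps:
$x{\left(n,o \right)} = 140$
$\left(20857 + x{\left(10,2 \right)}\right) \left(401 - 11145\right) = \left(20857 + 140\right) \left(401 - 11145\right) = 20997 \left(-10744\right) = -225591768$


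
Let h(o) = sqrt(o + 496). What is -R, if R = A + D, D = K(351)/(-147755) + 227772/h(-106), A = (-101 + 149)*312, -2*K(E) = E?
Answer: -4425558111/295510 - 37962*sqrt(390)/65 ≈ -26510.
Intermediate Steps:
K(E) = -E/2
A = 14976 (A = 48*312 = 14976)
h(o) = sqrt(496 + o)
D = 351/295510 + 37962*sqrt(390)/65 (D = -1/2*351/(-147755) + 227772/(sqrt(496 - 106)) = -351/2*(-1/147755) + 227772/(sqrt(390)) = 351/295510 + 227772*(sqrt(390)/390) = 351/295510 + 37962*sqrt(390)/65 ≈ 11534.)
R = 4425558111/295510 + 37962*sqrt(390)/65 (R = 14976 + (351/295510 + 37962*sqrt(390)/65) = 4425558111/295510 + 37962*sqrt(390)/65 ≈ 26510.)
-R = -(4425558111/295510 + 37962*sqrt(390)/65) = -4425558111/295510 - 37962*sqrt(390)/65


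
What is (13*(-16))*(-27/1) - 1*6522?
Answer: -906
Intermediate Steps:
(13*(-16))*(-27/1) - 1*6522 = -(-5616) - 6522 = -208*(-27) - 6522 = 5616 - 6522 = -906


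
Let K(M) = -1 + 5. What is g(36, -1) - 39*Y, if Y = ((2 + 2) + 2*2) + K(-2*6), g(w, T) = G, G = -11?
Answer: -479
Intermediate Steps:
g(w, T) = -11
K(M) = 4
Y = 12 (Y = ((2 + 2) + 2*2) + 4 = (4 + 4) + 4 = 8 + 4 = 12)
g(36, -1) - 39*Y = -11 - 39*12 = -11 - 1*468 = -11 - 468 = -479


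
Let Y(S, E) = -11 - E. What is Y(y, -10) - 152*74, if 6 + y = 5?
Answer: -11249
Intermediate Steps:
y = -1 (y = -6 + 5 = -1)
Y(y, -10) - 152*74 = (-11 - 1*(-10)) - 152*74 = (-11 + 10) - 11248 = -1 - 11248 = -11249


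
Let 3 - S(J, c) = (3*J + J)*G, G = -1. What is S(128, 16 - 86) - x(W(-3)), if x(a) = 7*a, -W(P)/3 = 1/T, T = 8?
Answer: 4141/8 ≈ 517.63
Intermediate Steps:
W(P) = -3/8
S(J, c) = 3 + 4*J (S(J, c) = 3 - (3*J + J)*(-1) = 3 - 4*J*(-1) = 3 - (-4)*J = 3 + 4*J)
S(128, 16 - 86) - x(W(-3)) = (3 + 4*128) - 7*(-3)/8 = (3 + 512) - 1*(-21/8) = 515 + 21/8 = 4141/8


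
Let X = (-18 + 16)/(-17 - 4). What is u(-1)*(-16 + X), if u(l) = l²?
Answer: -334/21 ≈ -15.905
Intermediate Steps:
X = 2/21 (X = -2/(-21) = -2*(-1/21) = 2/21 ≈ 0.095238)
u(-1)*(-16 + X) = (-1)²*(-16 + 2/21) = 1*(-334/21) = -334/21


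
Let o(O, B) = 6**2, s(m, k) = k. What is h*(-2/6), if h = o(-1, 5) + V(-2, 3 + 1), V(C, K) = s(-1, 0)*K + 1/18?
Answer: -649/54 ≈ -12.019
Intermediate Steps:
V(C, K) = 1/18 (V(C, K) = 0*K + 1/18 = 0 + 1/18 = 1/18)
o(O, B) = 36
h = 649/18 (h = 36 + 1/18 = 649/18 ≈ 36.056)
h*(-2/6) = 649*(-2/6)/18 = 649*(-2*1/6)/18 = (649/18)*(-1/3) = -649/54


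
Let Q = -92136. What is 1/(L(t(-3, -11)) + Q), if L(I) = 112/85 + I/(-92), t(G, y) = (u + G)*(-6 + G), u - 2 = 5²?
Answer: -1955/180118714 ≈ -1.0854e-5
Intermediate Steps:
u = 27 (u = 2 + 5² = 2 + 25 = 27)
t(G, y) = (-6 + G)*(27 + G) (t(G, y) = (27 + G)*(-6 + G) = (-6 + G)*(27 + G))
L(I) = 112/85 - I/92 (L(I) = 112*(1/85) + I*(-1/92) = 112/85 - I/92)
1/(L(t(-3, -11)) + Q) = 1/((112/85 - (-162 + (-3)² + 21*(-3))/92) - 92136) = 1/((112/85 - (-162 + 9 - 63)/92) - 92136) = 1/((112/85 - 1/92*(-216)) - 92136) = 1/((112/85 + 54/23) - 92136) = 1/(7166/1955 - 92136) = 1/(-180118714/1955) = -1955/180118714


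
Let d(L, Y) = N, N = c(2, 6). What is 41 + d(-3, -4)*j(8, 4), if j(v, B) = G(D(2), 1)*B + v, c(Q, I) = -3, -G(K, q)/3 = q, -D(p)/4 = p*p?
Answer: 53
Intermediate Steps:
D(p) = -4*p² (D(p) = -4*p*p = -4*p²)
G(K, q) = -3*q
N = -3
d(L, Y) = -3
j(v, B) = v - 3*B (j(v, B) = (-3*1)*B + v = -3*B + v = v - 3*B)
41 + d(-3, -4)*j(8, 4) = 41 - 3*(8 - 3*4) = 41 - 3*(8 - 12) = 41 - 3*(-4) = 41 + 12 = 53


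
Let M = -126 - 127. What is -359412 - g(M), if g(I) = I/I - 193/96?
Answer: -34503455/96 ≈ -3.5941e+5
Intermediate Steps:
M = -253
g(I) = -97/96 (g(I) = 1 - 193*1/96 = 1 - 193/96 = -97/96)
-359412 - g(M) = -359412 - 1*(-97/96) = -359412 + 97/96 = -34503455/96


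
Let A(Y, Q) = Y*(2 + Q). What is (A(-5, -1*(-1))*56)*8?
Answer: -6720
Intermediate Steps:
(A(-5, -1*(-1))*56)*8 = (-5*(2 - 1*(-1))*56)*8 = (-5*(2 + 1)*56)*8 = (-5*3*56)*8 = -15*56*8 = -840*8 = -6720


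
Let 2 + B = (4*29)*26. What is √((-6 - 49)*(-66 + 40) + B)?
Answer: 2*√1111 ≈ 66.663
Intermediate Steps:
B = 3014 (B = -2 + (4*29)*26 = -2 + 116*26 = -2 + 3016 = 3014)
√((-6 - 49)*(-66 + 40) + B) = √((-6 - 49)*(-66 + 40) + 3014) = √(-55*(-26) + 3014) = √(1430 + 3014) = √4444 = 2*√1111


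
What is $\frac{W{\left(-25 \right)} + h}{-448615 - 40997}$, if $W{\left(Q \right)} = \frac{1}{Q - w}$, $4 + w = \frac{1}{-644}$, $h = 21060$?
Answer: $- \frac{71198434}{1655255769} \approx -0.043014$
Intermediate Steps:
$w = - \frac{2577}{644}$ ($w = -4 + \frac{1}{-644} = -4 - \frac{1}{644} = - \frac{2577}{644} \approx -4.0016$)
$W{\left(Q \right)} = \frac{1}{\frac{2577}{644} + Q}$ ($W{\left(Q \right)} = \frac{1}{Q - - \frac{2577}{644}} = \frac{1}{Q + \frac{2577}{644}} = \frac{1}{\frac{2577}{644} + Q}$)
$\frac{W{\left(-25 \right)} + h}{-448615 - 40997} = \frac{\frac{644}{2577 + 644 \left(-25\right)} + 21060}{-448615 - 40997} = \frac{\frac{644}{2577 - 16100} + 21060}{-489612} = \left(\frac{644}{-13523} + 21060\right) \left(- \frac{1}{489612}\right) = \left(644 \left(- \frac{1}{13523}\right) + 21060\right) \left(- \frac{1}{489612}\right) = \left(- \frac{644}{13523} + 21060\right) \left(- \frac{1}{489612}\right) = \frac{284793736}{13523} \left(- \frac{1}{489612}\right) = - \frac{71198434}{1655255769}$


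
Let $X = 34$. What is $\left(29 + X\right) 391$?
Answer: $24633$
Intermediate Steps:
$\left(29 + X\right) 391 = \left(29 + 34\right) 391 = 63 \cdot 391 = 24633$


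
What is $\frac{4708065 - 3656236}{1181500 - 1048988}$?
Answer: $\frac{1051829}{132512} \approx 7.9376$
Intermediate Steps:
$\frac{4708065 - 3656236}{1181500 - 1048988} = \frac{1051829}{132512}$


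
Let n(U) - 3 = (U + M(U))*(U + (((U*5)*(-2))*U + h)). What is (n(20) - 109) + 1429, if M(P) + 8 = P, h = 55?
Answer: -124277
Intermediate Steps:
M(P) = -8 + P
n(U) = 3 + (-8 + 2*U)*(55 + U - 10*U**2) (n(U) = 3 + (U + (-8 + U))*(U + (((U*5)*(-2))*U + 55)) = 3 + (-8 + 2*U)*(U + (((5*U)*(-2))*U + 55)) = 3 + (-8 + 2*U)*(U + ((-10*U)*U + 55)) = 3 + (-8 + 2*U)*(U + (-10*U**2 + 55)) = 3 + (-8 + 2*U)*(U + (55 - 10*U**2)) = 3 + (-8 + 2*U)*(55 + U - 10*U**2))
(n(20) - 109) + 1429 = ((-437 - 20*20**3 + 82*20**2 + 102*20) - 109) + 1429 = ((-437 - 20*8000 + 82*400 + 2040) - 109) + 1429 = ((-437 - 160000 + 32800 + 2040) - 109) + 1429 = (-125597 - 109) + 1429 = -125706 + 1429 = -124277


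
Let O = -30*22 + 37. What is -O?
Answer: 623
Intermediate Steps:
O = -623 (O = -660 + 37 = -623)
-O = -1*(-623) = 623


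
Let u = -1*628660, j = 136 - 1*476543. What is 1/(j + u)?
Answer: -1/1105067 ≈ -9.0492e-7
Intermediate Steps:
j = -476407 (j = 136 - 476543 = -476407)
u = -628660
1/(j + u) = 1/(-476407 - 628660) = 1/(-1105067) = -1/1105067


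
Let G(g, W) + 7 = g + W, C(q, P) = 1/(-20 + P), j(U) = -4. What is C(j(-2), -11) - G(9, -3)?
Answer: 30/31 ≈ 0.96774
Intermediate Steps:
G(g, W) = -7 + W + g (G(g, W) = -7 + (g + W) = -7 + (W + g) = -7 + W + g)
C(j(-2), -11) - G(9, -3) = 1/(-20 - 11) - (-7 - 3 + 9) = 1/(-31) - 1*(-1) = -1/31 + 1 = 30/31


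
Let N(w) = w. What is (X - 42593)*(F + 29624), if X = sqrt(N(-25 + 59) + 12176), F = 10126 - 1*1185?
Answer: -1642599045 + 38565*sqrt(12210) ≈ -1.6383e+9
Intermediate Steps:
F = 8941 (F = 10126 - 1185 = 8941)
X = sqrt(12210) (X = sqrt((-25 + 59) + 12176) = sqrt(34 + 12176) = sqrt(12210) ≈ 110.50)
(X - 42593)*(F + 29624) = (sqrt(12210) - 42593)*(8941 + 29624) = (-42593 + sqrt(12210))*38565 = -1642599045 + 38565*sqrt(12210)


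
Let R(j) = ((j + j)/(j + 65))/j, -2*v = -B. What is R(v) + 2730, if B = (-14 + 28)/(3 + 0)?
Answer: 275733/101 ≈ 2730.0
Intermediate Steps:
B = 14/3 ≈ 4.6667
v = 7/3 (v = -(-1)*14/(2*3) = -1/2*(-14/3) = 7/3 ≈ 2.3333)
R(j) = 2/(65 + j) (R(j) = ((2*j)/(65 + j))/j = (2*j/(65 + j))/j = 2/(65 + j))
R(v) + 2730 = 2/(65 + 7/3) + 2730 = 2/(202/3) + 2730 = 2*(3/202) + 2730 = 3/101 + 2730 = 275733/101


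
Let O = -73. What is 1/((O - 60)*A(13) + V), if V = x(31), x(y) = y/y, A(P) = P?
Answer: -1/1728 ≈ -0.00057870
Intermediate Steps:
x(y) = 1
V = 1
1/((O - 60)*A(13) + V) = 1/((-73 - 60)*13 + 1) = 1/(-133*13 + 1) = 1/(-1729 + 1) = 1/(-1728) = -1/1728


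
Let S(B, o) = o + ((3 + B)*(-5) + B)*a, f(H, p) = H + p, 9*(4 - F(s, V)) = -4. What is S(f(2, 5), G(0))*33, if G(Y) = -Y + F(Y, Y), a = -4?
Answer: 17468/3 ≈ 5822.7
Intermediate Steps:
F(s, V) = 40/9 (F(s, V) = 4 - ⅑*(-4) = 4 + 4/9 = 40/9)
G(Y) = 40/9 - Y (G(Y) = -Y + 40/9 = 40/9 - Y)
S(B, o) = 60 + o + 16*B (S(B, o) = o + ((3 + B)*(-5) + B)*(-4) = o + ((-15 - 5*B) + B)*(-4) = o + (-15 - 4*B)*(-4) = o + (60 + 16*B) = 60 + o + 16*B)
S(f(2, 5), G(0))*33 = (60 + (40/9 - 1*0) + 16*(2 + 5))*33 = (60 + (40/9 + 0) + 16*7)*33 = (60 + 40/9 + 112)*33 = (1588/9)*33 = 17468/3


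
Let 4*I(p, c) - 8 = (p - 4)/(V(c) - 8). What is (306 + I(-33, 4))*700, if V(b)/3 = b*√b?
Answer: 3443125/16 ≈ 2.1520e+5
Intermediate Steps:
V(b) = 3*b^(3/2) (V(b) = 3*(b*√b) = 3*b^(3/2))
I(p, c) = 2 + (-4 + p)/(4*(-8 + 3*c^(3/2))) (I(p, c) = 2 + ((p - 4)/(3*c^(3/2) - 8))/4 = 2 + ((-4 + p)/(-8 + 3*c^(3/2)))/4 = 2 + (-4 + p)/(4*(-8 + 3*c^(3/2))))
(306 + I(-33, 4))*700 = (306 + (-68 - 33 + 24*4^(3/2))/(4*(-8 + 3*4^(3/2))))*700 = (306 + (-68 - 33 + 24*8)/(4*(-8 + 3*8)))*700 = (306 + (-68 - 33 + 192)/(4*(-8 + 24)))*700 = (306 + (¼)*91/16)*700 = (306 + (¼)*(1/16)*91)*700 = (306 + 91/64)*700 = (19675/64)*700 = 3443125/16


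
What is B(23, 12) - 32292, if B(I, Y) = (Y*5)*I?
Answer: -30912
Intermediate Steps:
B(I, Y) = 5*I*Y (B(I, Y) = (5*Y)*I = 5*I*Y)
B(23, 12) - 32292 = 5*23*12 - 32292 = 1380 - 32292 = -30912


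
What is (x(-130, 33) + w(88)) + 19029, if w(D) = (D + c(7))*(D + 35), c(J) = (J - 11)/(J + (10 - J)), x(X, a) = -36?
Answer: 148839/5 ≈ 29768.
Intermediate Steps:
c(J) = -11/10 + J/10 (c(J) = (-11 + J)/10 = (-11 + J)*(⅒) = -11/10 + J/10)
w(D) = (35 + D)*(-⅖ + D) (w(D) = (D + (-11/10 + (⅒)*7))*(D + 35) = (D + (-11/10 + 7/10))*(35 + D) = (D - ⅖)*(35 + D) = (-⅖ + D)*(35 + D) = (35 + D)*(-⅖ + D))
(x(-130, 33) + w(88)) + 19029 = (-36 + (-14 + 88² + (173/5)*88)) + 19029 = (-36 + (-14 + 7744 + 15224/5)) + 19029 = (-36 + 53874/5) + 19029 = 53694/5 + 19029 = 148839/5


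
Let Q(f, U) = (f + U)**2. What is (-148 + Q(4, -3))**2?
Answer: 21609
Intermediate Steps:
Q(f, U) = (U + f)**2
(-148 + Q(4, -3))**2 = (-148 + (-3 + 4)**2)**2 = (-148 + 1**2)**2 = (-148 + 1)**2 = (-147)**2 = 21609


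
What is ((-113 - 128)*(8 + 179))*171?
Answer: -7706457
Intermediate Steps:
((-113 - 128)*(8 + 179))*171 = -241*187*171 = -45067*171 = -7706457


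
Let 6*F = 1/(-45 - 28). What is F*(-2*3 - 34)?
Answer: 20/219 ≈ 0.091324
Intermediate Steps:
F = -1/438 (F = 1/(6*(-45 - 28)) = (⅙)/(-73) = (⅙)*(-1/73) = -1/438 ≈ -0.0022831)
F*(-2*3 - 34) = -(-2*3 - 34)/438 = -(-6 - 34)/438 = -1/438*(-40) = 20/219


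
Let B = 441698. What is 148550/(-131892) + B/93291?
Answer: 2466558587/683574254 ≈ 3.6083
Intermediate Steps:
148550/(-131892) + B/93291 = 148550/(-131892) + 441698/93291 = 148550*(-1/131892) + 441698*(1/93291) = -74275/65946 + 441698/93291 = 2466558587/683574254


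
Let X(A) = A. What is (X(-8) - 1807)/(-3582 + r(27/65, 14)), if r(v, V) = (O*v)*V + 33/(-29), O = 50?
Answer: 228085/413741 ≈ 0.55128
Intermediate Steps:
r(v, V) = -33/29 + 50*V*v (r(v, V) = (50*v)*V + 33/(-29) = 50*V*v + 33*(-1/29) = 50*V*v - 33/29 = -33/29 + 50*V*v)
(X(-8) - 1807)/(-3582 + r(27/65, 14)) = (-8 - 1807)/(-3582 + (-33/29 + 50*14*(27/65))) = -1815/(-3582 + (-33/29 + 50*14*(27*(1/65)))) = -1815/(-3582 + (-33/29 + 50*14*(27/65))) = -1815/(-3582 + (-33/29 + 3780/13)) = -1815/(-3582 + 109191/377) = -1815/(-1241223/377) = -1815*(-377/1241223) = 228085/413741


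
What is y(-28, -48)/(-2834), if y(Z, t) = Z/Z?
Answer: -1/2834 ≈ -0.00035286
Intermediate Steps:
y(Z, t) = 1
y(-28, -48)/(-2834) = 1/(-2834) = 1*(-1/2834) = -1/2834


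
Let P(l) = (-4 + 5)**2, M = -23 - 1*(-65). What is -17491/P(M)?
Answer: -17491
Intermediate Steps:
M = 42 (M = -23 + 65 = 42)
P(l) = 1 (P(l) = 1**2 = 1)
-17491/P(M) = -17491/1 = -17491*1 = -17491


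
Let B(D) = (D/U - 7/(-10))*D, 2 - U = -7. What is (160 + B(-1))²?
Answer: 205836409/8100 ≈ 25412.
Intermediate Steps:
U = 9 (U = 2 - 1*(-7) = 2 + 7 = 9)
B(D) = D*(7/10 + D/9) (B(D) = (D/9 - 7/(-10))*D = (D*(⅑) - 7*(-⅒))*D = (D/9 + 7/10)*D = (7/10 + D/9)*D = D*(7/10 + D/9))
(160 + B(-1))² = (160 + (1/90)*(-1)*(63 + 10*(-1)))² = (160 + (1/90)*(-1)*(63 - 10))² = (160 + (1/90)*(-1)*53)² = (160 - 53/90)² = (14347/90)² = 205836409/8100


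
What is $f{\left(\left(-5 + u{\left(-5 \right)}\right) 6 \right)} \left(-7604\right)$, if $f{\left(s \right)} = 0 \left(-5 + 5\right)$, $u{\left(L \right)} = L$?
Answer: $0$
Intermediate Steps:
$f{\left(s \right)} = 0$ ($f{\left(s \right)} = 0 \cdot 0 = 0$)
$f{\left(\left(-5 + u{\left(-5 \right)}\right) 6 \right)} \left(-7604\right) = 0 \left(-7604\right) = 0$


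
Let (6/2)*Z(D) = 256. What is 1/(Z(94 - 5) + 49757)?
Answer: 3/149527 ≈ 2.0063e-5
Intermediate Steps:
Z(D) = 256/3 (Z(D) = (1/3)*256 = 256/3)
1/(Z(94 - 5) + 49757) = 1/(256/3 + 49757) = 1/(149527/3) = 3/149527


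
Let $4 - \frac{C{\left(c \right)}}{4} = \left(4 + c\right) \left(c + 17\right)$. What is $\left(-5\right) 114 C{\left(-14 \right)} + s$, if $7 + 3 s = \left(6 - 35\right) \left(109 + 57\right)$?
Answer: $-79127$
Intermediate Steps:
$s = -1607$ ($s = - \frac{7}{3} + \frac{\left(6 - 35\right) \left(109 + 57\right)}{3} = - \frac{7}{3} + \frac{\left(-29\right) 166}{3} = - \frac{7}{3} + \frac{1}{3} \left(-4814\right) = - \frac{7}{3} - \frac{4814}{3} = -1607$)
$C{\left(c \right)} = 16 - 4 \left(4 + c\right) \left(17 + c\right)$ ($C{\left(c \right)} = 16 - 4 \left(4 + c\right) \left(c + 17\right) = 16 - 4 \left(4 + c\right) \left(17 + c\right)$)
$\left(-5\right) 114 C{\left(-14 \right)} + s = \left(-5\right) 114 \left(-256 - -1176 - 4 \left(-14\right)^{2}\right) - 1607 = - 570 \left(-256 + 1176 - 784\right) - 1607 = \left(-570\right) 136 - 1607 = -77520 - 1607 = -79127$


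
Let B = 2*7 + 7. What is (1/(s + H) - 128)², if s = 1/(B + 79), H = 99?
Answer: 1605866803984/98029801 ≈ 16381.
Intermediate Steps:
B = 21 (B = 14 + 7 = 21)
s = 1/100 (s = 1/(21 + 79) = 1/100 ≈ 0.010000)
(1/(s + H) - 128)² = (1/(1/100 + 99) - 128)² = (1/(9901/100) - 128)² = (100/9901 - 128)² = (-1267228/9901)² = 1605866803984/98029801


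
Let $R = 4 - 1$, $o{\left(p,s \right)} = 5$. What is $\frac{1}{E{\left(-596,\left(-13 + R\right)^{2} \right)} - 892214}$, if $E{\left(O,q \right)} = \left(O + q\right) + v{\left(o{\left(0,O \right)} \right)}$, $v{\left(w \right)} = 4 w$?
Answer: $- \frac{1}{892690} \approx -1.1202 \cdot 10^{-6}$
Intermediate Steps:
$R = 3$
$E{\left(O,q \right)} = 20 + O + q$ ($E{\left(O,q \right)} = \left(O + q\right) + 4 \cdot 5 = \left(O + q\right) + 20 = 20 + O + q$)
$\frac{1}{E{\left(-596,\left(-13 + R\right)^{2} \right)} - 892214} = \frac{1}{\left(20 - 596 + \left(-13 + 3\right)^{2}\right) - 892214} = \frac{1}{\left(20 - 596 + \left(-10\right)^{2}\right) - 892214} = \frac{1}{\left(20 - 596 + 100\right) - 892214} = \frac{1}{-476 - 892214} = \frac{1}{-892690} = - \frac{1}{892690}$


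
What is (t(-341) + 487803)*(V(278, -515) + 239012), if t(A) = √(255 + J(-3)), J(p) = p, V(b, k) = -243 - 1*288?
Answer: 116331747243 + 1430886*√7 ≈ 1.1634e+11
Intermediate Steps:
V(b, k) = -531 (V(b, k) = -243 - 288 = -531)
t(A) = 6*√7 (t(A) = √(255 - 3) = √252 = 6*√7)
(t(-341) + 487803)*(V(278, -515) + 239012) = (6*√7 + 487803)*(-531 + 239012) = (487803 + 6*√7)*238481 = 116331747243 + 1430886*√7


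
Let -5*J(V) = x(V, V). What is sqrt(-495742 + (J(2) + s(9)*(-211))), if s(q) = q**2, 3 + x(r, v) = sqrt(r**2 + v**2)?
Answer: sqrt(-12820810 - 10*sqrt(2))/5 ≈ 716.12*I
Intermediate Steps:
x(r, v) = -3 + sqrt(r**2 + v**2)
J(V) = 3/5 - sqrt(2)*sqrt(V**2)/5 (J(V) = -(-3 + sqrt(V**2 + V**2))/5 = -(-3 + sqrt(2*V**2))/5 = -(-3 + sqrt(2)*sqrt(V**2))/5 = 3/5 - sqrt(2)*sqrt(V**2)/5)
sqrt(-495742 + (J(2) + s(9)*(-211))) = sqrt(-495742 + ((3/5 - sqrt(2)*sqrt(2**2)/5) + 9**2*(-211))) = sqrt(-495742 + ((3/5 - sqrt(2)*sqrt(4)/5) + 81*(-211))) = sqrt(-495742 + ((3/5 - 1/5*sqrt(2)*2) - 17091)) = sqrt(-495742 + ((3/5 - 2*sqrt(2)/5) - 17091)) = sqrt(-495742 + (-85452/5 - 2*sqrt(2)/5)) = sqrt(-2564162/5 - 2*sqrt(2)/5)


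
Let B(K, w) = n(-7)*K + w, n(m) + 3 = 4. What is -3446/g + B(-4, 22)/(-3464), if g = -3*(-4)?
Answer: -1492145/5196 ≈ -287.17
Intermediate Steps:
n(m) = 1 (n(m) = -3 + 4 = 1)
g = 12
B(K, w) = K + w (B(K, w) = 1*K + w = K + w)
-3446/g + B(-4, 22)/(-3464) = -3446/12 + (-4 + 22)/(-3464) = -3446*1/12 + 18*(-1/3464) = -1723/6 - 9/1732 = -1492145/5196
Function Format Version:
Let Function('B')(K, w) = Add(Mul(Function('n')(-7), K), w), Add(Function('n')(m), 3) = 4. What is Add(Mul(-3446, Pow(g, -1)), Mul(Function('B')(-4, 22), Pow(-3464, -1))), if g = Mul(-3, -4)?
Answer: Rational(-1492145, 5196) ≈ -287.17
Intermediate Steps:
Function('n')(m) = 1 (Function('n')(m) = Add(-3, 4) = 1)
g = 12
Function('B')(K, w) = Add(K, w) (Function('B')(K, w) = Add(Mul(1, K), w) = Add(K, w))
Add(Mul(-3446, Pow(g, -1)), Mul(Function('B')(-4, 22), Pow(-3464, -1))) = Add(Mul(-3446, Pow(12, -1)), Mul(Add(-4, 22), Pow(-3464, -1))) = Add(Mul(-3446, Rational(1, 12)), Mul(18, Rational(-1, 3464))) = Add(Rational(-1723, 6), Rational(-9, 1732)) = Rational(-1492145, 5196)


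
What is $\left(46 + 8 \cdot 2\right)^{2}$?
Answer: $3844$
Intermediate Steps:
$\left(46 + 8 \cdot 2\right)^{2} = \left(46 + 16\right)^{2} = 62^{2} = 3844$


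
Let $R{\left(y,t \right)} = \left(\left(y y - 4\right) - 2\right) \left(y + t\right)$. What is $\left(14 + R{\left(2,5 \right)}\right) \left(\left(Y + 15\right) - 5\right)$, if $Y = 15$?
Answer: $0$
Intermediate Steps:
$R{\left(y,t \right)} = \left(-6 + y^{2}\right) \left(t + y\right)$ ($R{\left(y,t \right)} = \left(\left(y^{2} - 4\right) - 2\right) \left(t + y\right) = \left(\left(-4 + y^{2}\right) - 2\right) \left(t + y\right) = \left(-6 + y^{2}\right) \left(t + y\right)$)
$\left(14 + R{\left(2,5 \right)}\right) \left(\left(Y + 15\right) - 5\right) = \left(14 + \left(2^{3} - 30 - 12 + 5 \cdot 2^{2}\right)\right) \left(\left(15 + 15\right) - 5\right) = \left(14 + \left(8 - 30 - 12 + 5 \cdot 4\right)\right) \left(30 - 5\right) = \left(14 + \left(8 - 30 - 12 + 20\right)\right) 25 = \left(14 - 14\right) 25 = 0 \cdot 25 = 0$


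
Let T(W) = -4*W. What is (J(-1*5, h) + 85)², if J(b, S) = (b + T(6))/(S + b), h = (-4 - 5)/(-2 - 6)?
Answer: 8219689/961 ≈ 8553.3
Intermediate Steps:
h = 9/8 (h = -9/(-8) = -9*(-⅛) = 9/8 ≈ 1.1250)
J(b, S) = (-24 + b)/(S + b) (J(b, S) = (b - 4*6)/(S + b) = (b - 24)/(S + b) = (-24 + b)/(S + b))
(J(-1*5, h) + 85)² = ((-24 - 1*5)/(9/8 - 1*5) + 85)² = ((-24 - 5)/(9/8 - 5) + 85)² = (-29/(-31/8) + 85)² = (-8/31*(-29) + 85)² = (232/31 + 85)² = (2867/31)² = 8219689/961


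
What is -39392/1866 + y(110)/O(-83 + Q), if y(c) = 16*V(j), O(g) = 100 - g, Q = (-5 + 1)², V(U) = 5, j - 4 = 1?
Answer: -3214592/155811 ≈ -20.631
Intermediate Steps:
j = 5 (j = 4 + 1 = 5)
Q = 16 (Q = (-4)² = 16)
y(c) = 80 (y(c) = 16*5 = 80)
-39392/1866 + y(110)/O(-83 + Q) = -39392/1866 + 80/(100 - (-83 + 16)) = -39392*1/1866 + 80/(100 - 1*(-67)) = -19696/933 + 80/(100 + 67) = -19696/933 + 80/167 = -3214592/155811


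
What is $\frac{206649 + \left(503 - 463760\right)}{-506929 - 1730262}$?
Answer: $\frac{23328}{203381} \approx 0.1147$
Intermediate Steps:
$\frac{206649 + \left(503 - 463760\right)}{-506929 - 1730262} = \frac{206649 + \left(503 - 463760\right)}{-2237191} = \left(206649 - 463257\right) \left(- \frac{1}{2237191}\right) = \left(-256608\right) \left(- \frac{1}{2237191}\right) = \frac{23328}{203381}$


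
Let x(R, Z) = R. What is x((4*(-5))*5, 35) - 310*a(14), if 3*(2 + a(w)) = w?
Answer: -2780/3 ≈ -926.67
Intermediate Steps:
a(w) = -2 + w/3
x((4*(-5))*5, 35) - 310*a(14) = (4*(-5))*5 - 310*(-2 + (⅓)*14) = -20*5 - 310*(-2 + 14/3) = -100 - 310*8/3 = -100 - 2480/3 = -2780/3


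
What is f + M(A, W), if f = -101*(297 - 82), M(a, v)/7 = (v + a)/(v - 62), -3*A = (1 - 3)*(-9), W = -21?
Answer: -1802156/83 ≈ -21713.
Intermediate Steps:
A = -6 (A = -(1 - 3)*(-9)/3 = -(-2)*(-9)/3 = -⅓*18 = -6)
M(a, v) = 7*(a + v)/(-62 + v) (M(a, v) = 7*((v + a)/(v - 62)) = 7*((a + v)/(-62 + v)) = 7*(a + v)/(-62 + v))
f = -21715 (f = -101*215 = -21715)
f + M(A, W) = -21715 + 7*(-6 - 21)/(-62 - 21) = -21715 + 7*(-27)/(-83) = -21715 + 7*(-1/83)*(-27) = -21715 + 189/83 = -1802156/83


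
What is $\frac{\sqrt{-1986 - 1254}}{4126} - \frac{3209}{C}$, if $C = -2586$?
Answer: $\frac{3209}{2586} + \frac{9 i \sqrt{10}}{2063} \approx 1.2409 + 0.013796 i$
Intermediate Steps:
$\frac{\sqrt{-1986 - 1254}}{4126} - \frac{3209}{C} = \frac{\sqrt{-1986 - 1254}}{4126} - \frac{3209}{-2586} = \sqrt{-3240} \cdot \frac{1}{4126} - - \frac{3209}{2586} = 18 i \sqrt{10} \cdot \frac{1}{4126} + \frac{3209}{2586} = \frac{9 i \sqrt{10}}{2063} + \frac{3209}{2586} = \frac{3209}{2586} + \frac{9 i \sqrt{10}}{2063}$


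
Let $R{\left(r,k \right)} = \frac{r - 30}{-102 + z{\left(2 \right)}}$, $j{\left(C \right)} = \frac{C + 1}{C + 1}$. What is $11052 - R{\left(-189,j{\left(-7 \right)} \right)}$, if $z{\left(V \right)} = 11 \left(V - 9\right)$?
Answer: $\frac{1978089}{179} \approx 11051.0$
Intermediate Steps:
$z{\left(V \right)} = -99 + 11 V$ ($z{\left(V \right)} = 11 \left(-9 + V\right) = -99 + 11 V$)
$j{\left(C \right)} = 1$ ($j{\left(C \right)} = \frac{1 + C}{1 + C} = 1$)
$R{\left(r,k \right)} = \frac{30}{179} - \frac{r}{179}$ ($R{\left(r,k \right)} = \frac{r - 30}{-102 + \left(-99 + 11 \cdot 2\right)} = \frac{-30 + r}{-102 + \left(-99 + 22\right)} = \frac{-30 + r}{-102 - 77} = \frac{-30 + r}{-179} = \left(-30 + r\right) \left(- \frac{1}{179}\right) = \frac{30}{179} - \frac{r}{179}$)
$11052 - R{\left(-189,j{\left(-7 \right)} \right)} = 11052 - \left(\frac{30}{179} - - \frac{189}{179}\right) = 11052 - \left(\frac{30}{179} + \frac{189}{179}\right) = 11052 - \frac{219}{179} = \frac{1978089}{179}$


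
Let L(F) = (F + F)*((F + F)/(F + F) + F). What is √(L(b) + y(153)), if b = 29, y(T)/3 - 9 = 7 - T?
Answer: √1329 ≈ 36.455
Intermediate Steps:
y(T) = 48 - 3*T (y(T) = 27 + 3*(7 - T) = 27 + (21 - 3*T) = 48 - 3*T)
L(F) = 2*F*(1 + F) (L(F) = (2*F)*((2*F)/((2*F)) + F) = (2*F)*((2*F)*(1/(2*F)) + F) = (2*F)*(1 + F) = 2*F*(1 + F))
√(L(b) + y(153)) = √(2*29*(1 + 29) + (48 - 3*153)) = √(2*29*30 + (48 - 459)) = √(1740 - 411) = √1329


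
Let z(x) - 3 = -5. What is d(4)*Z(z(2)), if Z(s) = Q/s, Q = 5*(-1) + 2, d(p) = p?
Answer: 6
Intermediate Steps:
z(x) = -2 (z(x) = 3 - 5 = -2)
Q = -3 (Q = -5 + 2 = -3)
Z(s) = -3/s
d(4)*Z(z(2)) = 4*(-3/(-2)) = 4*(-3*(-1/2)) = 4*(3/2) = 6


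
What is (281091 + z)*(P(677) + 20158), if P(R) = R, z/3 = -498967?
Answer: -25331401350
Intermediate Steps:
z = -1496901 (z = 3*(-498967) = -1496901)
(281091 + z)*(P(677) + 20158) = (281091 - 1496901)*(677 + 20158) = -1215810*20835 = -25331401350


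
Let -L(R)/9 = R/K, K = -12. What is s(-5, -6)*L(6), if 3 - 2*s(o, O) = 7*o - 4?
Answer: 189/2 ≈ 94.500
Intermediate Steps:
L(R) = 3*R/4 (L(R) = -9*R/(-12) = -9*R*(-1)/12 = -(-3)*R/4 = 3*R/4)
s(o, O) = 7/2 - 7*o/2 (s(o, O) = 3/2 - (7*o - 4)/2 = 3/2 - (-4 + 7*o)/2 = 3/2 + (2 - 7*o/2) = 7/2 - 7*o/2)
s(-5, -6)*L(6) = (7/2 - 7/2*(-5))*((¾)*6) = (7/2 + 35/2)*(9/2) = 21*(9/2) = 189/2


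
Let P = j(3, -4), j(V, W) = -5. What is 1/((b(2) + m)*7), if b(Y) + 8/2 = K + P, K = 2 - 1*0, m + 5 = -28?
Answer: -1/280 ≈ -0.0035714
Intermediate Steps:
m = -33 (m = -5 - 28 = -33)
K = 2 (K = 2 + 0 = 2)
P = -5
b(Y) = -7 (b(Y) = -4 + (2 - 5) = -4 - 3 = -7)
1/((b(2) + m)*7) = 1/((-7 - 33)*7) = 1/(-40*7) = 1/(-280) = -1/280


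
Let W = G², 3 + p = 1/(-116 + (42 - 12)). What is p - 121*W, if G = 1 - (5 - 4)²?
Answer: -259/86 ≈ -3.0116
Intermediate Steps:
p = -259/86 (p = -3 + 1/(-116 + (42 - 12)) = -3 + 1/(-116 + 30) = -3 + 1/(-86) = -3 - 1/86 = -259/86 ≈ -3.0116)
G = 0 (G = 1 - 1*1² = 1 - 1*1 = 1 - 1 = 0)
W = 0 (W = 0² = 0)
p - 121*W = -259/86 - 121*0 = -259/86 + 0 = -259/86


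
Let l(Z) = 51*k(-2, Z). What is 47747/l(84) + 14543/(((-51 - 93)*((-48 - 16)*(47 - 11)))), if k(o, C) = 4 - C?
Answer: -328791109/28200960 ≈ -11.659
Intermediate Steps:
l(Z) = 204 - 51*Z (l(Z) = 51*(4 - Z) = 204 - 51*Z)
47747/l(84) + 14543/(((-51 - 93)*((-48 - 16)*(47 - 11)))) = 47747/(204 - 51*84) + 14543/(((-51 - 93)*((-48 - 16)*(47 - 11)))) = 47747/(204 - 4284) + 14543/((-(-9216)*36)) = 47747/(-4080) + 14543/((-144*(-2304))) = 47747*(-1/4080) + 14543/331776 = -47747/4080 + 14543*(1/331776) = -47747/4080 + 14543/331776 = -328791109/28200960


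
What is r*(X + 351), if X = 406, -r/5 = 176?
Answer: -666160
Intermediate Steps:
r = -880 (r = -5*176 = -880)
r*(X + 351) = -880*(406 + 351) = -880*757 = -666160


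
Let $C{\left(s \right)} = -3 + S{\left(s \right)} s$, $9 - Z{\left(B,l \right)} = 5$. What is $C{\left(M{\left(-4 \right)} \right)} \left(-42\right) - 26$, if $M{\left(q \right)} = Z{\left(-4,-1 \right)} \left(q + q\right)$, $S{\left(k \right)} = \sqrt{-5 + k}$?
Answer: $100 + 1344 i \sqrt{37} \approx 100.0 + 8175.2 i$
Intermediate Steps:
$Z{\left(B,l \right)} = 4$ ($Z{\left(B,l \right)} = 9 - 5 = 4$)
$M{\left(q \right)} = 8 q$ ($M{\left(q \right)} = 4 \left(q + q\right) = 4 \cdot 2 q = 8 q$)
$C{\left(s \right)} = -3 + s \sqrt{-5 + s}$ ($C{\left(s \right)} = -3 + \sqrt{-5 + s} s = -3 + s \sqrt{-5 + s}$)
$C{\left(M{\left(-4 \right)} \right)} \left(-42\right) - 26 = \left(-3 + 8 \left(-4\right) \sqrt{-5 + 8 \left(-4\right)}\right) \left(-42\right) - 26 = \left(-3 - 32 \sqrt{-5 - 32}\right) \left(-42\right) - 26 = \left(-3 - 32 \sqrt{-37}\right) \left(-42\right) - 26 = \left(-3 - 32 i \sqrt{37}\right) \left(-42\right) - 26 = \left(126 + 1344 i \sqrt{37}\right) - 26 = 100 + 1344 i \sqrt{37}$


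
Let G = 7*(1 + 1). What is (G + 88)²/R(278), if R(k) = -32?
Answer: -2601/8 ≈ -325.13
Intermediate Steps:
G = 14 (G = 7*2 = 14)
(G + 88)²/R(278) = (14 + 88)²/(-32) = 102²*(-1/32) = 10404*(-1/32) = -2601/8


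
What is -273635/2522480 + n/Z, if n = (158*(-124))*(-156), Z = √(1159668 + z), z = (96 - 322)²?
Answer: -54727/504496 + 764088*√302686/151343 ≈ 2777.5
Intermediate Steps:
z = 51076 (z = (-226)² = 51076)
Z = 2*√302686 (Z = √(1159668 + 51076) = √1210744 = 2*√302686 ≈ 1100.3)
n = 3056352 (n = -19592*(-156) = 3056352)
-273635/2522480 + n/Z = -273635/2522480 + 3056352/((2*√302686)) = -273635*1/2522480 + 3056352*(√302686/605372) = -54727/504496 + 764088*√302686/151343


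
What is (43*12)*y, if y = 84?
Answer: 43344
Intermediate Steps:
(43*12)*y = (43*12)*84 = 516*84 = 43344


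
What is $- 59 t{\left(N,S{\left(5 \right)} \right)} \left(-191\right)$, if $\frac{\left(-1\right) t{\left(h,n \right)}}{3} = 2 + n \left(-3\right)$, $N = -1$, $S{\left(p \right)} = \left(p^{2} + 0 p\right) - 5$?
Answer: $1960806$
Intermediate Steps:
$S{\left(p \right)} = -5 + p^{2}$ ($S{\left(p \right)} = \left(p^{2} + 0\right) - 5 = p^{2} - 5 = -5 + p^{2}$)
$t{\left(h,n \right)} = -6 + 9 n$ ($t{\left(h,n \right)} = - 3 \left(2 + n \left(-3\right)\right) = - 3 \left(2 - 3 n\right) = -6 + 9 n$)
$- 59 t{\left(N,S{\left(5 \right)} \right)} \left(-191\right) = - 59 \left(-6 + 9 \left(-5 + 5^{2}\right)\right) \left(-191\right) = - 59 \left(-6 + 9 \left(-5 + 25\right)\right) \left(-191\right) = - 59 \left(-6 + 9 \cdot 20\right) \left(-191\right) = - 59 \left(-6 + 180\right) \left(-191\right) = \left(-59\right) 174 \left(-191\right) = \left(-10266\right) \left(-191\right) = 1960806$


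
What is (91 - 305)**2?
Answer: 45796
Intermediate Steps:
(91 - 305)**2 = (-214)**2 = 45796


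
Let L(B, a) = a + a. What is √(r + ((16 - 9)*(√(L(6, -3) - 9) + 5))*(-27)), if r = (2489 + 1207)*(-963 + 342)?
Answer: 3*√(-255129 - 21*I*√15) ≈ 0.24153 - 1515.3*I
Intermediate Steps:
L(B, a) = 2*a
r = -2295216 (r = 3696*(-621) = -2295216)
√(r + ((16 - 9)*(√(L(6, -3) - 9) + 5))*(-27)) = √(-2295216 + ((16 - 9)*(√(2*(-3) - 9) + 5))*(-27)) = √(-2295216 + (7*(√(-6 - 9) + 5))*(-27)) = √(-2295216 + (7*(√(-15) + 5))*(-27)) = √(-2295216 + (7*(I*√15 + 5))*(-27)) = √(-2295216 + (7*(5 + I*√15))*(-27)) = √(-2295216 + (35 + 7*I*√15)*(-27)) = √(-2295216 + (-945 - 189*I*√15)) = √(-2296161 - 189*I*√15)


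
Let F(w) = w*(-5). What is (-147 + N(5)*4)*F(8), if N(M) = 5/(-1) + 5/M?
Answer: 6520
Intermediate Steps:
N(M) = -5 + 5/M (N(M) = 5*(-1) + 5/M = -5 + 5/M)
F(w) = -5*w
(-147 + N(5)*4)*F(8) = (-147 + (-5 + 5/5)*4)*(-5*8) = (-147 + (-5 + 5*(⅕))*4)*(-40) = (-147 + (-5 + 1)*4)*(-40) = (-147 - 4*4)*(-40) = (-147 - 16)*(-40) = -163*(-40) = 6520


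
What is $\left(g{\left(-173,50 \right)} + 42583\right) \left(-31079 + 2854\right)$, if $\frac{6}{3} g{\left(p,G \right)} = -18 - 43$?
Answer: $- \frac{2402088625}{2} \approx -1.201 \cdot 10^{9}$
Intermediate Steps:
$g{\left(p,G \right)} = - \frac{61}{2}$ ($g{\left(p,G \right)} = \frac{-18 - 43}{2} = \frac{1}{2} \left(-61\right) = - \frac{61}{2}$)
$\left(g{\left(-173,50 \right)} + 42583\right) \left(-31079 + 2854\right) = \left(- \frac{61}{2} + 42583\right) \left(-31079 + 2854\right) = \frac{85105}{2} \left(-28225\right) = - \frac{2402088625}{2}$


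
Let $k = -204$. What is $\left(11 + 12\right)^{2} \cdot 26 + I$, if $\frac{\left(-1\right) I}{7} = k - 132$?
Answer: $16106$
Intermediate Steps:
$I = 2352$ ($I = - 7 \left(-204 - 132\right) = \left(-7\right) \left(-336\right) = 2352$)
$\left(11 + 12\right)^{2} \cdot 26 + I = \left(11 + 12\right)^{2} \cdot 26 + 2352 = 23^{2} \cdot 26 + 2352 = 529 \cdot 26 + 2352 = 13754 + 2352 = 16106$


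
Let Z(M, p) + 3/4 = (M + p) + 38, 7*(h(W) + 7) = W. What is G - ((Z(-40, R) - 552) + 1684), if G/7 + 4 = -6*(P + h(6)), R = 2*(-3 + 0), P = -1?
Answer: -3405/4 ≈ -851.25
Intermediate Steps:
h(W) = -7 + W/7
R = -6 (R = 2*(-3) = -6)
Z(M, p) = 149/4 + M + p (Z(M, p) = -¾ + ((M + p) + 38) = -¾ + (38 + M + p) = 149/4 + M + p)
G = 272 (G = -28 + 7*(-6*(-1 + (-7 + (⅐)*6))) = -28 + 7*(-6*(-1 + (-7 + 6/7))) = -28 + 7*(-6*(-1 - 43/7)) = -28 + 7*(-6*(-50/7)) = -28 + 7*(300/7) = -28 + 300 = 272)
G - ((Z(-40, R) - 552) + 1684) = 272 - (((149/4 - 40 - 6) - 552) + 1684) = 272 - ((-35/4 - 552) + 1684) = 272 - (-2243/4 + 1684) = 272 - 1*4493/4 = 272 - 4493/4 = -3405/4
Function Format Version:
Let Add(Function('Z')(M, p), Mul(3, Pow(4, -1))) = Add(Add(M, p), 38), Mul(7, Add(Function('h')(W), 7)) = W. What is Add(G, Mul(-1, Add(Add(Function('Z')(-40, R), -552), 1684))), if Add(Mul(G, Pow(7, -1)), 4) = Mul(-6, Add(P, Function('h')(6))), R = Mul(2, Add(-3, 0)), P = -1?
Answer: Rational(-3405, 4) ≈ -851.25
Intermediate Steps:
Function('h')(W) = Add(-7, Mul(Rational(1, 7), W))
R = -6 (R = Mul(2, -3) = -6)
Function('Z')(M, p) = Add(Rational(149, 4), M, p) (Function('Z')(M, p) = Add(Rational(-3, 4), Add(Add(M, p), 38)) = Add(Rational(-3, 4), Add(38, M, p)) = Add(Rational(149, 4), M, p))
G = 272 (G = Add(-28, Mul(7, Mul(-6, Add(-1, Add(-7, Mul(Rational(1, 7), 6)))))) = Add(-28, Mul(7, Mul(-6, Add(-1, Add(-7, Rational(6, 7)))))) = Add(-28, Mul(7, Mul(-6, Add(-1, Rational(-43, 7))))) = Add(-28, Mul(7, Mul(-6, Rational(-50, 7)))) = Add(-28, Mul(7, Rational(300, 7))) = Add(-28, 300) = 272)
Add(G, Mul(-1, Add(Add(Function('Z')(-40, R), -552), 1684))) = Add(272, Mul(-1, Add(Add(Add(Rational(149, 4), -40, -6), -552), 1684))) = Add(272, Mul(-1, Add(Add(Rational(-35, 4), -552), 1684))) = Add(272, Mul(-1, Add(Rational(-2243, 4), 1684))) = Add(272, Mul(-1, Rational(4493, 4))) = Add(272, Rational(-4493, 4)) = Rational(-3405, 4)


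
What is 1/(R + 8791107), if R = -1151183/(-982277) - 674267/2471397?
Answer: 2427596430969/21341262160179839375 ≈ 1.1375e-7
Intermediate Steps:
R = 2182713246692/2427596430969 (R = -1151183*(-1/982277) - 674267*1/2471397 = 1151183/982277 - 674267/2471397 = 2182713246692/2427596430969 ≈ 0.89913)
1/(R + 8791107) = 1/(2182713246692/2427596430969 + 8791107) = 1/(21341262160179839375/2427596430969) = 2427596430969/21341262160179839375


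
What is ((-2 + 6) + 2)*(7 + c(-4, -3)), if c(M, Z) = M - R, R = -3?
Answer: 36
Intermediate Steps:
c(M, Z) = 3 + M (c(M, Z) = M - 1*(-3) = M + 3 = 3 + M)
((-2 + 6) + 2)*(7 + c(-4, -3)) = ((-2 + 6) + 2)*(7 + (3 - 4)) = (4 + 2)*(7 - 1) = 6*6 = 36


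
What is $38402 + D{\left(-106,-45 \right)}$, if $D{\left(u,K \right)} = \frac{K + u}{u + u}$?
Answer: $\frac{8141375}{212} \approx 38403.0$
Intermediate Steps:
$D{\left(u,K \right)} = \frac{K + u}{2 u}$
$38402 + D{\left(-106,-45 \right)} = 38402 + \frac{-45 - 106}{2 \left(-106\right)} = 38402 + \frac{1}{2} \left(- \frac{1}{106}\right) \left(-151\right) = 38402 + \frac{151}{212} = \frac{8141375}{212}$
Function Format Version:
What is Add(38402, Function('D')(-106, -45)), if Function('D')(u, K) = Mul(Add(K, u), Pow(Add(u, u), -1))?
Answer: Rational(8141375, 212) ≈ 38403.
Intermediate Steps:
Function('D')(u, K) = Mul(Rational(1, 2), Pow(u, -1), Add(K, u)) (Function('D')(u, K) = Mul(Add(K, u), Pow(Mul(2, u), -1)) = Mul(Add(K, u), Mul(Rational(1, 2), Pow(u, -1))) = Mul(Rational(1, 2), Pow(u, -1), Add(K, u)))
Add(38402, Function('D')(-106, -45)) = Add(38402, Mul(Rational(1, 2), Pow(-106, -1), Add(-45, -106))) = Add(38402, Mul(Rational(1, 2), Rational(-1, 106), -151)) = Add(38402, Rational(151, 212)) = Rational(8141375, 212)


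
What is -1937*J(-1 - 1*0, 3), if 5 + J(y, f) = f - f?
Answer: 9685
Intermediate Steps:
J(y, f) = -5 (J(y, f) = -5 + (f - f) = -5 + 0 = -5)
-1937*J(-1 - 1*0, 3) = -1937*(-5) = 9685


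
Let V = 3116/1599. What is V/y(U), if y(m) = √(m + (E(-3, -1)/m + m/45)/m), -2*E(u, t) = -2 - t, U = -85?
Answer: -6460*I*√22102702/143667563 ≈ -0.2114*I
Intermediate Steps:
E(u, t) = 1 + t/2 (E(u, t) = -(-2 - t)/2 = 1 + t/2)
V = 76/39 (V = 3116*(1/1599) = 76/39 ≈ 1.9487)
y(m) = √(m + (1/(2*m) + m/45)/m) (y(m) = √(m + ((1 + (½)*(-1))/m + m/45)/m) = √(m + ((1 - ½)/m + m*(1/45))/m) = √(m + (1/(2*m) + m/45)/m))
V/y(U) = 76/(39*((√(20 + 450/(-85)² + 900*(-85))/30))) = 76/(39*((√(20 + 450*(1/7225) - 76500)/30))) = 76/(39*((√(20 + 18/289 - 76500)/30))) = 76/(39*((√(-22102702/289)/30))) = 76/(39*(((I*√22102702/17)/30))) = 76/(39*((I*√22102702/510))) = 76*(-255*I*√22102702/11051351)/39 = -6460*I*√22102702/143667563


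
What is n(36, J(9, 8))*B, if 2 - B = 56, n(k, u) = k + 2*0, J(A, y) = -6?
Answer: -1944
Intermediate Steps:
n(k, u) = k (n(k, u) = k + 0 = k)
B = -54 (B = 2 - 1*56 = 2 - 56 = -54)
n(36, J(9, 8))*B = 36*(-54) = -1944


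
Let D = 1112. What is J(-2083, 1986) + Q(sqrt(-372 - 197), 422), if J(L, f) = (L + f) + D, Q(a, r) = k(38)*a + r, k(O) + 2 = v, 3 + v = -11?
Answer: 1437 - 16*I*sqrt(569) ≈ 1437.0 - 381.66*I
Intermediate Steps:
v = -14 (v = -3 - 11 = -14)
k(O) = -16 (k(O) = -2 - 14 = -16)
Q(a, r) = r - 16*a (Q(a, r) = -16*a + r = r - 16*a)
J(L, f) = 1112 + L + f (J(L, f) = (L + f) + 1112 = 1112 + L + f)
J(-2083, 1986) + Q(sqrt(-372 - 197), 422) = (1112 - 2083 + 1986) + (422 - 16*sqrt(-372 - 197)) = 1015 + (422 - 16*I*sqrt(569)) = 1437 - 16*I*sqrt(569)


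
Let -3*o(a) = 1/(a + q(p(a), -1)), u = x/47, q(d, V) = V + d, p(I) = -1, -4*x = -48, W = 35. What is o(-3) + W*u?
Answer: 6347/705 ≈ 9.0028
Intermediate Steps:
x = 12 (x = -¼*(-48) = 12)
u = 12/47 ≈ 0.25532
o(a) = -1/(3*(-2 + a)) (o(a) = -1/(3*(a + (-1 - 1))) = -1/(3*(a - 2)) = -1/(3*(-2 + a)))
o(-3) + W*u = -1/(-6 + 3*(-3)) + 35*(12/47) = -1/(-6 - 9) + 420/47 = -1/(-15) + 420/47 = -1*(-1/15) + 420/47 = 1/15 + 420/47 = 6347/705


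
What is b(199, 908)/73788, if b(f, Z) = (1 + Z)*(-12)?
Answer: -909/6149 ≈ -0.14783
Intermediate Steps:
b(f, Z) = -12 - 12*Z
b(199, 908)/73788 = (-12 - 12*908)/73788 = (-12 - 10896)*(1/73788) = -10908*1/73788 = -909/6149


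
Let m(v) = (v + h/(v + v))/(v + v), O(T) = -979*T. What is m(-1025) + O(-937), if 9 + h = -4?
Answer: 3855052008737/4202500 ≈ 9.1732e+5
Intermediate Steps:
h = -13 (h = -9 - 4 = -13)
m(v) = (v - 13/(2*v))/(2*v) (m(v) = (v - 13/(v + v))/(v + v) = (v - 13*1/(2*v))/((2*v)) = (v - 13/(2*v))*(1/(2*v)) = (v - 13/(2*v))/(2*v))
m(-1025) + O(-937) = (½ - 13/4/(-1025)²) - 979*(-937) = (½ - 13/4*1/1050625) + 917323 = (½ - 13/4202500) + 917323 = 2101237/4202500 + 917323 = 3855052008737/4202500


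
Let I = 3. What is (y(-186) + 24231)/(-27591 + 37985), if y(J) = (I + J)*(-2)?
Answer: 24597/10394 ≈ 2.3665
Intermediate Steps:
y(J) = -6 - 2*J (y(J) = (3 + J)*(-2) = -6 - 2*J)
(y(-186) + 24231)/(-27591 + 37985) = ((-6 - 2*(-186)) + 24231)/(-27591 + 37985) = ((-6 + 372) + 24231)/10394 = (366 + 24231)*(1/10394) = 24597*(1/10394) = 24597/10394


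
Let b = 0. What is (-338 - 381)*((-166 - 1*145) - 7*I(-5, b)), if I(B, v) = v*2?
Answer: 223609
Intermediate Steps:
I(B, v) = 2*v
(-338 - 381)*((-166 - 1*145) - 7*I(-5, b)) = (-338 - 381)*((-166 - 1*145) - 14*0) = -719*((-166 - 145) - 7*0) = -719*(-311 + 0) = -719*(-311) = 223609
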